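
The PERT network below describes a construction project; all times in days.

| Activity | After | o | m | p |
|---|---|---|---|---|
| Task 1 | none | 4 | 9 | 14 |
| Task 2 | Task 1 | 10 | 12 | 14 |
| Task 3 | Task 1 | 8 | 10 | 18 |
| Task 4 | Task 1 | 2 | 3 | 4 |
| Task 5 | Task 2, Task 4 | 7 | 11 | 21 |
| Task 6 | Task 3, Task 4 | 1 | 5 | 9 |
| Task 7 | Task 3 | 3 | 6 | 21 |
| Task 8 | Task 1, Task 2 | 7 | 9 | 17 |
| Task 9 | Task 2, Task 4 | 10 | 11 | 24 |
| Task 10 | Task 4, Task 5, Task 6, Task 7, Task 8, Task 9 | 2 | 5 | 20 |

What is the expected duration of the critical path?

41 days

te_Task 1 = (4 + 4·9 + 14)/6 = 54/6 = 9
te_Task 2 = (10 + 4·12 + 14)/6 = 72/6 = 12
te_Task 3 = (8 + 4·10 + 18)/6 = 66/6 = 11
te_Task 4 = (2 + 4·3 + 4)/6 = 18/6 = 3
te_Task 5 = (7 + 4·11 + 21)/6 = 72/6 = 12
te_Task 6 = (1 + 4·5 + 9)/6 = 30/6 = 5
te_Task 7 = (3 + 4·6 + 21)/6 = 48/6 = 8
te_Task 8 = (7 + 4·9 + 17)/6 = 60/6 = 10
te_Task 9 = (10 + 4·11 + 24)/6 = 78/6 = 13
te_Task 10 = (2 + 4·5 + 20)/6 = 42/6 = 7

Forward pass:
ES_Task 1 = 0; EF_Task 1 = 9
ES_Task 2 = 9; EF_Task 2 = 9+12 = 21
ES_Task 3 = 9; EF_Task 3 = 9+11 = 20
ES_Task 4 = 9; EF_Task 4 = 9+3 = 12
ES_Task 5 = max(EF_Task 2=21, EF_Task 4=12) = 21; EF_Task 5 = 21+12 = 33
ES_Task 6 = max(EF_Task 3=20, EF_Task 4=12) = 20; EF_Task 6 = 20+5 = 25
ES_Task 7 = 20; EF_Task 7 = 20+8 = 28
ES_Task 8 = max(EF_Task 1=9, EF_Task 2=21) = 21; EF_Task 8 = 21+10 = 31
ES_Task 9 = max(EF_Task 2=21, EF_Task 4=12) = 21; EF_Task 9 = 21+13 = 34
ES_Task 10 = max(EF_Task 4=12, EF_Task 5=33, EF_Task 6=25, EF_Task 7=28, EF_Task 8=31, EF_Task 9=34) = 34; EF_Task 10 = 34+7 = 41
Expected project duration μ = 41 days. Critical path: Task 1 → Task 2 → Task 9 → Task 10.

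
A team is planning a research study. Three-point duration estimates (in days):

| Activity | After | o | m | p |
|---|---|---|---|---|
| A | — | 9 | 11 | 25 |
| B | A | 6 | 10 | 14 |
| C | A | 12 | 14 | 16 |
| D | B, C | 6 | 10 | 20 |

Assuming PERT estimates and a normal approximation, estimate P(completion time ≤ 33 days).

te_A = (9 + 4·11 + 25)/6 = 78/6 = 13; σ²_A = ((25−9)/6)² = 7.111
te_B = (6 + 4·10 + 14)/6 = 60/6 = 10; σ²_B = ((14−6)/6)² = 1.778
te_C = (12 + 4·14 + 16)/6 = 84/6 = 14; σ²_C = ((16−12)/6)² = 0.444
te_D = (6 + 4·10 + 20)/6 = 66/6 = 11; σ²_D = ((20−6)/6)² = 5.444

Forward pass:
ES_A = 0; EF_A = 13
ES_B = 13; EF_B = 13+10 = 23
ES_C = 13; EF_C = 13+14 = 27
ES_D = max(EF_B=23, EF_C=27) = 27; EF_D = 27+11 = 38
Expected project duration μ = 38 days. Critical path: A → C → D.

Variance along critical path = 7.111 + 0.444 + 5.444 = 13.000; σ = √13.000 = 3.606 days.
Z = (33 − 38) / 3.606 = -1.387
P(T ≤ 33) = Φ(-1.387) ≈ 0.083

0.083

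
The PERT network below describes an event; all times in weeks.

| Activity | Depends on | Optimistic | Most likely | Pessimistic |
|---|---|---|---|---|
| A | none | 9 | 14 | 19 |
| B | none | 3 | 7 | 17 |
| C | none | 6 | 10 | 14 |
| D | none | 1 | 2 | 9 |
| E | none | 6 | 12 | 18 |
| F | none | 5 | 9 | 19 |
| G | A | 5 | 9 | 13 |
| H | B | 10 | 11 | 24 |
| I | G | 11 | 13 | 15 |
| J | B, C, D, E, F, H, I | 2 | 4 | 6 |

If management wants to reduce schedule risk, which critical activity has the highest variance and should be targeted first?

A

te_A = (9 + 4·14 + 19)/6 = 84/6 = 14; σ²_A = ((19−9)/6)² = 2.778
te_B = (3 + 4·7 + 17)/6 = 48/6 = 8; σ²_B = ((17−3)/6)² = 5.444
te_C = (6 + 4·10 + 14)/6 = 60/6 = 10; σ²_C = ((14−6)/6)² = 1.778
te_D = (1 + 4·2 + 9)/6 = 18/6 = 3; σ²_D = ((9−1)/6)² = 1.778
te_E = (6 + 4·12 + 18)/6 = 72/6 = 12; σ²_E = ((18−6)/6)² = 4.000
te_F = (5 + 4·9 + 19)/6 = 60/6 = 10; σ²_F = ((19−5)/6)² = 5.444
te_G = (5 + 4·9 + 13)/6 = 54/6 = 9; σ²_G = ((13−5)/6)² = 1.778
te_H = (10 + 4·11 + 24)/6 = 78/6 = 13; σ²_H = ((24−10)/6)² = 5.444
te_I = (11 + 4·13 + 15)/6 = 78/6 = 13; σ²_I = ((15−11)/6)² = 0.444
te_J = (2 + 4·4 + 6)/6 = 24/6 = 4; σ²_J = ((6−2)/6)² = 0.444

Forward pass:
ES_A = 0; EF_A = 14
ES_B = 0; EF_B = 8
ES_C = 0; EF_C = 10
ES_D = 0; EF_D = 3
ES_E = 0; EF_E = 12
ES_F = 0; EF_F = 10
ES_G = 14; EF_G = 14+9 = 23
ES_H = 8; EF_H = 8+13 = 21
ES_I = 23; EF_I = 23+13 = 36
ES_J = max(EF_B=8, EF_C=10, EF_D=3, EF_E=12, EF_F=10, EF_H=21, EF_I=36) = 36; EF_J = 36+4 = 40
Expected project duration μ = 40 weeks. Critical path: A → G → I → J.

Variances on critical path: σ²_A=2.778, σ²_G=1.778, σ²_I=0.444, σ²_J=0.444.
Largest is σ²_A = 2.778.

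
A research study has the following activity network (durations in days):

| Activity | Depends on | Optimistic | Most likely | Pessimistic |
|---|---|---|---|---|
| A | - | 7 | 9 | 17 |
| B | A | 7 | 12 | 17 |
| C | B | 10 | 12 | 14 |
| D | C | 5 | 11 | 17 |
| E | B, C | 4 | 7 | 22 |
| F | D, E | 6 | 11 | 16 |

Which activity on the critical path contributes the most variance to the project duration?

D

te_A = (7 + 4·9 + 17)/6 = 60/6 = 10; σ²_A = ((17−7)/6)² = 2.778
te_B = (7 + 4·12 + 17)/6 = 72/6 = 12; σ²_B = ((17−7)/6)² = 2.778
te_C = (10 + 4·12 + 14)/6 = 72/6 = 12; σ²_C = ((14−10)/6)² = 0.444
te_D = (5 + 4·11 + 17)/6 = 66/6 = 11; σ²_D = ((17−5)/6)² = 4.000
te_E = (4 + 4·7 + 22)/6 = 54/6 = 9; σ²_E = ((22−4)/6)² = 9.000
te_F = (6 + 4·11 + 16)/6 = 66/6 = 11; σ²_F = ((16−6)/6)² = 2.778

Forward pass:
ES_A = 0; EF_A = 10
ES_B = 10; EF_B = 10+12 = 22
ES_C = 22; EF_C = 22+12 = 34
ES_D = 34; EF_D = 34+11 = 45
ES_E = max(EF_B=22, EF_C=34) = 34; EF_E = 34+9 = 43
ES_F = max(EF_D=45, EF_E=43) = 45; EF_F = 45+11 = 56
Expected project duration μ = 56 days. Critical path: A → B → C → D → F.

Variances on critical path: σ²_A=2.778, σ²_B=2.778, σ²_C=0.444, σ²_D=4.000, σ²_F=2.778.
Largest is σ²_D = 4.000.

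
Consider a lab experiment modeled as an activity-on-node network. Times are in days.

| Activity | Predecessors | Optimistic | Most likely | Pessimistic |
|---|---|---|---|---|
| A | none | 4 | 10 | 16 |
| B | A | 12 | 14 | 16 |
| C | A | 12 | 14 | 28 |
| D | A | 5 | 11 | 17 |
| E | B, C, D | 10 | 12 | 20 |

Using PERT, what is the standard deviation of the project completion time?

te_A = (4 + 4·10 + 16)/6 = 60/6 = 10; σ²_A = ((16−4)/6)² = 4.000
te_B = (12 + 4·14 + 16)/6 = 84/6 = 14; σ²_B = ((16−12)/6)² = 0.444
te_C = (12 + 4·14 + 28)/6 = 96/6 = 16; σ²_C = ((28−12)/6)² = 7.111
te_D = (5 + 4·11 + 17)/6 = 66/6 = 11; σ²_D = ((17−5)/6)² = 4.000
te_E = (10 + 4·12 + 20)/6 = 78/6 = 13; σ²_E = ((20−10)/6)² = 2.778

Forward pass:
ES_A = 0; EF_A = 10
ES_B = 10; EF_B = 10+14 = 24
ES_C = 10; EF_C = 10+16 = 26
ES_D = 10; EF_D = 10+11 = 21
ES_E = max(EF_B=24, EF_C=26, EF_D=21) = 26; EF_E = 26+13 = 39
Expected project duration μ = 39 days. Critical path: A → C → E.

Variance along critical path = 4.000 + 7.111 + 2.778 = 13.889
σ = √13.889 = 3.727 days

3.73 days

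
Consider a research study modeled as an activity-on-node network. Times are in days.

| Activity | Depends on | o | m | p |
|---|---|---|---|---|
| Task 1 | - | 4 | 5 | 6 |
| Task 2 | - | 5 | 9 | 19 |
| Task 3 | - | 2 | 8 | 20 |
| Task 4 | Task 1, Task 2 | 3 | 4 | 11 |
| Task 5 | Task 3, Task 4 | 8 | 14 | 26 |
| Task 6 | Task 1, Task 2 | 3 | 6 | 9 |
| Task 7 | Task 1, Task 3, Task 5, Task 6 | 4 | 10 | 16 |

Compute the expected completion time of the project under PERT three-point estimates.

te_Task 1 = (4 + 4·5 + 6)/6 = 30/6 = 5
te_Task 2 = (5 + 4·9 + 19)/6 = 60/6 = 10
te_Task 3 = (2 + 4·8 + 20)/6 = 54/6 = 9
te_Task 4 = (3 + 4·4 + 11)/6 = 30/6 = 5
te_Task 5 = (8 + 4·14 + 26)/6 = 90/6 = 15
te_Task 6 = (3 + 4·6 + 9)/6 = 36/6 = 6
te_Task 7 = (4 + 4·10 + 16)/6 = 60/6 = 10

Forward pass:
ES_Task 1 = 0; EF_Task 1 = 5
ES_Task 2 = 0; EF_Task 2 = 10
ES_Task 3 = 0; EF_Task 3 = 9
ES_Task 4 = max(EF_Task 1=5, EF_Task 2=10) = 10; EF_Task 4 = 10+5 = 15
ES_Task 5 = max(EF_Task 3=9, EF_Task 4=15) = 15; EF_Task 5 = 15+15 = 30
ES_Task 6 = max(EF_Task 1=5, EF_Task 2=10) = 10; EF_Task 6 = 10+6 = 16
ES_Task 7 = max(EF_Task 1=5, EF_Task 3=9, EF_Task 5=30, EF_Task 6=16) = 30; EF_Task 7 = 30+10 = 40
Expected project duration μ = 40 days. Critical path: Task 2 → Task 4 → Task 5 → Task 7.

40 days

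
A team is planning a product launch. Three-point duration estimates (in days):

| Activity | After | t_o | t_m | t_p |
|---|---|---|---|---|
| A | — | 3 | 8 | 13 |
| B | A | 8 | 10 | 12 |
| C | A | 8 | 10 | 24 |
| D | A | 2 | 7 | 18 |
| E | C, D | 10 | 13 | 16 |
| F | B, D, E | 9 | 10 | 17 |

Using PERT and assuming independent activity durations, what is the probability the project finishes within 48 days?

te_A = (3 + 4·8 + 13)/6 = 48/6 = 8; σ²_A = ((13−3)/6)² = 2.778
te_B = (8 + 4·10 + 12)/6 = 60/6 = 10; σ²_B = ((12−8)/6)² = 0.444
te_C = (8 + 4·10 + 24)/6 = 72/6 = 12; σ²_C = ((24−8)/6)² = 7.111
te_D = (2 + 4·7 + 18)/6 = 48/6 = 8; σ²_D = ((18−2)/6)² = 7.111
te_E = (10 + 4·13 + 16)/6 = 78/6 = 13; σ²_E = ((16−10)/6)² = 1.000
te_F = (9 + 4·10 + 17)/6 = 66/6 = 11; σ²_F = ((17−9)/6)² = 1.778

Forward pass:
ES_A = 0; EF_A = 8
ES_B = 8; EF_B = 8+10 = 18
ES_C = 8; EF_C = 8+12 = 20
ES_D = 8; EF_D = 8+8 = 16
ES_E = max(EF_C=20, EF_D=16) = 20; EF_E = 20+13 = 33
ES_F = max(EF_B=18, EF_D=16, EF_E=33) = 33; EF_F = 33+11 = 44
Expected project duration μ = 44 days. Critical path: A → C → E → F.

Variance along critical path = 2.778 + 7.111 + 1.000 + 1.778 = 12.667; σ = √12.667 = 3.559 days.
Z = (48 − 44) / 3.559 = 1.124
P(T ≤ 48) = Φ(1.124) ≈ 0.869

0.869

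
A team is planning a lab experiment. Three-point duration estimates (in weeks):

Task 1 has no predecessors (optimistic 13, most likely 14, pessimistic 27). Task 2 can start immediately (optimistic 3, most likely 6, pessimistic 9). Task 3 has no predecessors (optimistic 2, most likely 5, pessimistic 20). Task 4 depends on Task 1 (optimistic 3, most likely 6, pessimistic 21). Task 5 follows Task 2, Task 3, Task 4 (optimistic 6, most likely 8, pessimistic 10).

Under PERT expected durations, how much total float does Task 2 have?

te_Task 1 = (13 + 4·14 + 27)/6 = 96/6 = 16
te_Task 2 = (3 + 4·6 + 9)/6 = 36/6 = 6
te_Task 3 = (2 + 4·5 + 20)/6 = 42/6 = 7
te_Task 4 = (3 + 4·6 + 21)/6 = 48/6 = 8
te_Task 5 = (6 + 4·8 + 10)/6 = 48/6 = 8

Forward pass:
ES_Task 1 = 0; EF_Task 1 = 16
ES_Task 2 = 0; EF_Task 2 = 6
ES_Task 3 = 0; EF_Task 3 = 7
ES_Task 4 = 16; EF_Task 4 = 16+8 = 24
ES_Task 5 = max(EF_Task 2=6, EF_Task 3=7, EF_Task 4=24) = 24; EF_Task 5 = 24+8 = 32
Expected project duration μ = 32 weeks. Critical path: Task 1 → Task 4 → Task 5.

Backward pass:
LF_Task 5 = 32; LS_Task 5 = 32−8 = 24
LF_Task 4 = LS_Task 5 = 24; LS_Task 4 = 24−8 = 16
LF_Task 3 = LS_Task 5 = 24; LS_Task 3 = 24−7 = 17
LF_Task 2 = LS_Task 5 = 24; LS_Task 2 = 24−6 = 18
LF_Task 1 = LS_Task 4 = 16; LS_Task 1 = 16−16 = 0
Slack_Task 2 = LS_Task 2 − ES_Task 2 = 18 − 0 = 18

18 weeks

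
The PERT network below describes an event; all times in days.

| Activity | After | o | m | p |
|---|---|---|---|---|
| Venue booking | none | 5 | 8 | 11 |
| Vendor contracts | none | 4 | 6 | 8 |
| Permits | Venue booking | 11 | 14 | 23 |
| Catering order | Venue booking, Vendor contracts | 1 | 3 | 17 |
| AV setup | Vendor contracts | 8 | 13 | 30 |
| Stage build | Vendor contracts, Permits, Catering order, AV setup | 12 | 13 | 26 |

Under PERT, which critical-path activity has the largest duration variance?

te_Venue booking = (5 + 4·8 + 11)/6 = 48/6 = 8; σ²_Venue booking = ((11−5)/6)² = 1.000
te_Vendor contracts = (4 + 4·6 + 8)/6 = 36/6 = 6; σ²_Vendor contracts = ((8−4)/6)² = 0.444
te_Permits = (11 + 4·14 + 23)/6 = 90/6 = 15; σ²_Permits = ((23−11)/6)² = 4.000
te_Catering order = (1 + 4·3 + 17)/6 = 30/6 = 5; σ²_Catering order = ((17−1)/6)² = 7.111
te_AV setup = (8 + 4·13 + 30)/6 = 90/6 = 15; σ²_AV setup = ((30−8)/6)² = 13.444
te_Stage build = (12 + 4·13 + 26)/6 = 90/6 = 15; σ²_Stage build = ((26−12)/6)² = 5.444

Forward pass:
ES_Venue booking = 0; EF_Venue booking = 8
ES_Vendor contracts = 0; EF_Vendor contracts = 6
ES_Permits = 8; EF_Permits = 8+15 = 23
ES_Catering order = max(EF_Venue booking=8, EF_Vendor contracts=6) = 8; EF_Catering order = 8+5 = 13
ES_AV setup = 6; EF_AV setup = 6+15 = 21
ES_Stage build = max(EF_Vendor contracts=6, EF_Permits=23, EF_Catering order=13, EF_AV setup=21) = 23; EF_Stage build = 23+15 = 38
Expected project duration μ = 38 days. Critical path: Venue booking → Permits → Stage build.

Variances on critical path: σ²_Venue booking=1.000, σ²_Permits=4.000, σ²_Stage build=5.444.
Largest is σ²_Stage build = 5.444.

Stage build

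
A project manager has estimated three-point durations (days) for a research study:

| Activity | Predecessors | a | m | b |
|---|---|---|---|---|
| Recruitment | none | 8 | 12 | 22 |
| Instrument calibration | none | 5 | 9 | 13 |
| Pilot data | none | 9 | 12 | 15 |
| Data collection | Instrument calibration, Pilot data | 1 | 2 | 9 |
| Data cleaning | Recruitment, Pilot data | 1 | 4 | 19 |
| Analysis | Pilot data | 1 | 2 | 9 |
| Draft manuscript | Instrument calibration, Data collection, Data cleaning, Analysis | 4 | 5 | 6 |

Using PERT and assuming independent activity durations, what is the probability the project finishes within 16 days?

te_Recruitment = (8 + 4·12 + 22)/6 = 78/6 = 13; σ²_Recruitment = ((22−8)/6)² = 5.444
te_Instrument calibration = (5 + 4·9 + 13)/6 = 54/6 = 9; σ²_Instrument calibration = ((13−5)/6)² = 1.778
te_Pilot data = (9 + 4·12 + 15)/6 = 72/6 = 12; σ²_Pilot data = ((15−9)/6)² = 1.000
te_Data collection = (1 + 4·2 + 9)/6 = 18/6 = 3; σ²_Data collection = ((9−1)/6)² = 1.778
te_Data cleaning = (1 + 4·4 + 19)/6 = 36/6 = 6; σ²_Data cleaning = ((19−1)/6)² = 9.000
te_Analysis = (1 + 4·2 + 9)/6 = 18/6 = 3; σ²_Analysis = ((9−1)/6)² = 1.778
te_Draft manuscript = (4 + 4·5 + 6)/6 = 30/6 = 5; σ²_Draft manuscript = ((6−4)/6)² = 0.111

Forward pass:
ES_Recruitment = 0; EF_Recruitment = 13
ES_Instrument calibration = 0; EF_Instrument calibration = 9
ES_Pilot data = 0; EF_Pilot data = 12
ES_Data collection = max(EF_Instrument calibration=9, EF_Pilot data=12) = 12; EF_Data collection = 12+3 = 15
ES_Data cleaning = max(EF_Recruitment=13, EF_Pilot data=12) = 13; EF_Data cleaning = 13+6 = 19
ES_Analysis = 12; EF_Analysis = 12+3 = 15
ES_Draft manuscript = max(EF_Instrument calibration=9, EF_Data collection=15, EF_Data cleaning=19, EF_Analysis=15) = 19; EF_Draft manuscript = 19+5 = 24
Expected project duration μ = 24 days. Critical path: Recruitment → Data cleaning → Draft manuscript.

Variance along critical path = 5.444 + 9.000 + 0.111 = 14.556; σ = √14.556 = 3.815 days.
Z = (16 − 24) / 3.815 = -2.097
P(T ≤ 16) = Φ(-2.097) ≈ 0.018

0.018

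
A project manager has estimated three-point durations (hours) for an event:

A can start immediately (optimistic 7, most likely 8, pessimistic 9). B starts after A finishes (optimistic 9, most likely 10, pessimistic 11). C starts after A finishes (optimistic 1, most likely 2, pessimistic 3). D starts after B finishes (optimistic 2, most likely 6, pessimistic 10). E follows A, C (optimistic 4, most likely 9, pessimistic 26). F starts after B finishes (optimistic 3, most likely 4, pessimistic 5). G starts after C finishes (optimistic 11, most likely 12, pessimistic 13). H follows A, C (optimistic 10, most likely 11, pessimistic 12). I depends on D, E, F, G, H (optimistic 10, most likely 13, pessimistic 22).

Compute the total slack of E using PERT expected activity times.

3 hours

te_A = (7 + 4·8 + 9)/6 = 48/6 = 8
te_B = (9 + 4·10 + 11)/6 = 60/6 = 10
te_C = (1 + 4·2 + 3)/6 = 12/6 = 2
te_D = (2 + 4·6 + 10)/6 = 36/6 = 6
te_E = (4 + 4·9 + 26)/6 = 66/6 = 11
te_F = (3 + 4·4 + 5)/6 = 24/6 = 4
te_G = (11 + 4·12 + 13)/6 = 72/6 = 12
te_H = (10 + 4·11 + 12)/6 = 66/6 = 11
te_I = (10 + 4·13 + 22)/6 = 84/6 = 14

Forward pass:
ES_A = 0; EF_A = 8
ES_B = 8; EF_B = 8+10 = 18
ES_C = 8; EF_C = 8+2 = 10
ES_D = 18; EF_D = 18+6 = 24
ES_E = max(EF_A=8, EF_C=10) = 10; EF_E = 10+11 = 21
ES_F = 18; EF_F = 18+4 = 22
ES_G = 10; EF_G = 10+12 = 22
ES_H = max(EF_A=8, EF_C=10) = 10; EF_H = 10+11 = 21
ES_I = max(EF_D=24, EF_E=21, EF_F=22, EF_G=22, EF_H=21) = 24; EF_I = 24+14 = 38
Expected project duration μ = 38 hours. Critical path: A → B → D → I.

Backward pass:
LF_I = 38; LS_I = 38−14 = 24
LF_H = LS_I = 24; LS_H = 24−11 = 13
LF_G = LS_I = 24; LS_G = 24−12 = 12
LF_F = LS_I = 24; LS_F = 24−4 = 20
LF_E = LS_I = 24; LS_E = 24−11 = 13
LF_D = LS_I = 24; LS_D = 24−6 = 18
LF_C = min(LS_E=13, LS_G=12, LS_H=13) = 12; LS_C = 12−2 = 10
LF_B = min(LS_D=18, LS_F=20) = 18; LS_B = 18−10 = 8
LF_A = min(LS_B=8, LS_C=10, LS_E=13, LS_H=13) = 8; LS_A = 8−8 = 0
Slack_E = LS_E − ES_E = 13 − 10 = 3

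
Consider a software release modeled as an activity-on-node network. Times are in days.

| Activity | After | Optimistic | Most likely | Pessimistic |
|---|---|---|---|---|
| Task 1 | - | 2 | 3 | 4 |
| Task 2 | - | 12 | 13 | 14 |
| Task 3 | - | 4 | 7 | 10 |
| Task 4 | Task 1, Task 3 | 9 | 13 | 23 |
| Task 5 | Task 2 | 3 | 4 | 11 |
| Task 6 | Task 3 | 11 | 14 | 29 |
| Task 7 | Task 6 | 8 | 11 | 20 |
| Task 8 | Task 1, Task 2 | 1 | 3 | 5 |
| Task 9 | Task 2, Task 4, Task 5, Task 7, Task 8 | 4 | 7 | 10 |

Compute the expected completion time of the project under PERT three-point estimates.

42 days

te_Task 1 = (2 + 4·3 + 4)/6 = 18/6 = 3
te_Task 2 = (12 + 4·13 + 14)/6 = 78/6 = 13
te_Task 3 = (4 + 4·7 + 10)/6 = 42/6 = 7
te_Task 4 = (9 + 4·13 + 23)/6 = 84/6 = 14
te_Task 5 = (3 + 4·4 + 11)/6 = 30/6 = 5
te_Task 6 = (11 + 4·14 + 29)/6 = 96/6 = 16
te_Task 7 = (8 + 4·11 + 20)/6 = 72/6 = 12
te_Task 8 = (1 + 4·3 + 5)/6 = 18/6 = 3
te_Task 9 = (4 + 4·7 + 10)/6 = 42/6 = 7

Forward pass:
ES_Task 1 = 0; EF_Task 1 = 3
ES_Task 2 = 0; EF_Task 2 = 13
ES_Task 3 = 0; EF_Task 3 = 7
ES_Task 4 = max(EF_Task 1=3, EF_Task 3=7) = 7; EF_Task 4 = 7+14 = 21
ES_Task 5 = 13; EF_Task 5 = 13+5 = 18
ES_Task 6 = 7; EF_Task 6 = 7+16 = 23
ES_Task 7 = 23; EF_Task 7 = 23+12 = 35
ES_Task 8 = max(EF_Task 1=3, EF_Task 2=13) = 13; EF_Task 8 = 13+3 = 16
ES_Task 9 = max(EF_Task 2=13, EF_Task 4=21, EF_Task 5=18, EF_Task 7=35, EF_Task 8=16) = 35; EF_Task 9 = 35+7 = 42
Expected project duration μ = 42 days. Critical path: Task 3 → Task 6 → Task 7 → Task 9.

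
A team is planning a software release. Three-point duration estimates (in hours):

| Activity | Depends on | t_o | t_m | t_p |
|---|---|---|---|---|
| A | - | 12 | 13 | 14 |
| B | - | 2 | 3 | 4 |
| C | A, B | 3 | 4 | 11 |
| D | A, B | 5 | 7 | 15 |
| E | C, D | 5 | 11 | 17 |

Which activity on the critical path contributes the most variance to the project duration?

te_A = (12 + 4·13 + 14)/6 = 78/6 = 13; σ²_A = ((14−12)/6)² = 0.111
te_B = (2 + 4·3 + 4)/6 = 18/6 = 3; σ²_B = ((4−2)/6)² = 0.111
te_C = (3 + 4·4 + 11)/6 = 30/6 = 5; σ²_C = ((11−3)/6)² = 1.778
te_D = (5 + 4·7 + 15)/6 = 48/6 = 8; σ²_D = ((15−5)/6)² = 2.778
te_E = (5 + 4·11 + 17)/6 = 66/6 = 11; σ²_E = ((17−5)/6)² = 4.000

Forward pass:
ES_A = 0; EF_A = 13
ES_B = 0; EF_B = 3
ES_C = max(EF_A=13, EF_B=3) = 13; EF_C = 13+5 = 18
ES_D = max(EF_A=13, EF_B=3) = 13; EF_D = 13+8 = 21
ES_E = max(EF_C=18, EF_D=21) = 21; EF_E = 21+11 = 32
Expected project duration μ = 32 hours. Critical path: A → D → E.

Variances on critical path: σ²_A=0.111, σ²_D=2.778, σ²_E=4.000.
Largest is σ²_E = 4.000.

E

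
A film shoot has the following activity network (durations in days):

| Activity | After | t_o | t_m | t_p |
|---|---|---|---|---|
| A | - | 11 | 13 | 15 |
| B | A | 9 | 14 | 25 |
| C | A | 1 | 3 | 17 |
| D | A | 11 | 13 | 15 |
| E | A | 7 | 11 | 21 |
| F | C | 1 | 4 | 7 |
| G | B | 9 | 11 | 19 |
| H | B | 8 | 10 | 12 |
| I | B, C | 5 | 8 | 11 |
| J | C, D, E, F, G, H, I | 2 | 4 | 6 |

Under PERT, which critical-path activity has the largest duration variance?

B

te_A = (11 + 4·13 + 15)/6 = 78/6 = 13; σ²_A = ((15−11)/6)² = 0.444
te_B = (9 + 4·14 + 25)/6 = 90/6 = 15; σ²_B = ((25−9)/6)² = 7.111
te_C = (1 + 4·3 + 17)/6 = 30/6 = 5; σ²_C = ((17−1)/6)² = 7.111
te_D = (11 + 4·13 + 15)/6 = 78/6 = 13; σ²_D = ((15−11)/6)² = 0.444
te_E = (7 + 4·11 + 21)/6 = 72/6 = 12; σ²_E = ((21−7)/6)² = 5.444
te_F = (1 + 4·4 + 7)/6 = 24/6 = 4; σ²_F = ((7−1)/6)² = 1.000
te_G = (9 + 4·11 + 19)/6 = 72/6 = 12; σ²_G = ((19−9)/6)² = 2.778
te_H = (8 + 4·10 + 12)/6 = 60/6 = 10; σ²_H = ((12−8)/6)² = 0.444
te_I = (5 + 4·8 + 11)/6 = 48/6 = 8; σ²_I = ((11−5)/6)² = 1.000
te_J = (2 + 4·4 + 6)/6 = 24/6 = 4; σ²_J = ((6−2)/6)² = 0.444

Forward pass:
ES_A = 0; EF_A = 13
ES_B = 13; EF_B = 13+15 = 28
ES_C = 13; EF_C = 13+5 = 18
ES_D = 13; EF_D = 13+13 = 26
ES_E = 13; EF_E = 13+12 = 25
ES_F = 18; EF_F = 18+4 = 22
ES_G = 28; EF_G = 28+12 = 40
ES_H = 28; EF_H = 28+10 = 38
ES_I = max(EF_B=28, EF_C=18) = 28; EF_I = 28+8 = 36
ES_J = max(EF_C=18, EF_D=26, EF_E=25, EF_F=22, EF_G=40, EF_H=38, EF_I=36) = 40; EF_J = 40+4 = 44
Expected project duration μ = 44 days. Critical path: A → B → G → J.

Variances on critical path: σ²_A=0.444, σ²_B=7.111, σ²_G=2.778, σ²_J=0.444.
Largest is σ²_B = 7.111.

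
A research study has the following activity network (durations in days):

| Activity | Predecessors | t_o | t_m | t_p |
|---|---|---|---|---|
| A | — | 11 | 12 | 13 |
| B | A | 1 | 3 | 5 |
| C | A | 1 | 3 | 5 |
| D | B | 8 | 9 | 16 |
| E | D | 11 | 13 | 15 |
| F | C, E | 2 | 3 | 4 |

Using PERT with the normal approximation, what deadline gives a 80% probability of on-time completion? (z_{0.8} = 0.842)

te_A = (11 + 4·12 + 13)/6 = 72/6 = 12; σ²_A = ((13−11)/6)² = 0.111
te_B = (1 + 4·3 + 5)/6 = 18/6 = 3; σ²_B = ((5−1)/6)² = 0.444
te_C = (1 + 4·3 + 5)/6 = 18/6 = 3; σ²_C = ((5−1)/6)² = 0.444
te_D = (8 + 4·9 + 16)/6 = 60/6 = 10; σ²_D = ((16−8)/6)² = 1.778
te_E = (11 + 4·13 + 15)/6 = 78/6 = 13; σ²_E = ((15−11)/6)² = 0.444
te_F = (2 + 4·3 + 4)/6 = 18/6 = 3; σ²_F = ((4−2)/6)² = 0.111

Forward pass:
ES_A = 0; EF_A = 12
ES_B = 12; EF_B = 12+3 = 15
ES_C = 12; EF_C = 12+3 = 15
ES_D = 15; EF_D = 15+10 = 25
ES_E = 25; EF_E = 25+13 = 38
ES_F = max(EF_C=15, EF_E=38) = 38; EF_F = 38+3 = 41
Expected project duration μ = 41 days. Critical path: A → B → D → E → F.

Variance along critical path = 0.111 + 0.444 + 1.778 + 0.444 + 0.111 = 2.889; σ = 1.700 days.
D = μ + z·σ = 41 + 0.842·1.700 = 42.4 days

42.4 days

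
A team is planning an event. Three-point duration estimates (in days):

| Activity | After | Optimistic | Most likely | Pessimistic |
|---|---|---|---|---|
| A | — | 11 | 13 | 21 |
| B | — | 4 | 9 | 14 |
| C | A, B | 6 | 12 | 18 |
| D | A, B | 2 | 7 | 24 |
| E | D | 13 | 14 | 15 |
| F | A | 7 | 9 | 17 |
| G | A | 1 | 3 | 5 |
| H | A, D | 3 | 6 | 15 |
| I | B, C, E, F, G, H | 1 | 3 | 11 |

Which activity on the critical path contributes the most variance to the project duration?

te_A = (11 + 4·13 + 21)/6 = 84/6 = 14; σ²_A = ((21−11)/6)² = 2.778
te_B = (4 + 4·9 + 14)/6 = 54/6 = 9; σ²_B = ((14−4)/6)² = 2.778
te_C = (6 + 4·12 + 18)/6 = 72/6 = 12; σ²_C = ((18−6)/6)² = 4.000
te_D = (2 + 4·7 + 24)/6 = 54/6 = 9; σ²_D = ((24−2)/6)² = 13.444
te_E = (13 + 4·14 + 15)/6 = 84/6 = 14; σ²_E = ((15−13)/6)² = 0.111
te_F = (7 + 4·9 + 17)/6 = 60/6 = 10; σ²_F = ((17−7)/6)² = 2.778
te_G = (1 + 4·3 + 5)/6 = 18/6 = 3; σ²_G = ((5−1)/6)² = 0.444
te_H = (3 + 4·6 + 15)/6 = 42/6 = 7; σ²_H = ((15−3)/6)² = 4.000
te_I = (1 + 4·3 + 11)/6 = 24/6 = 4; σ²_I = ((11−1)/6)² = 2.778

Forward pass:
ES_A = 0; EF_A = 14
ES_B = 0; EF_B = 9
ES_C = max(EF_A=14, EF_B=9) = 14; EF_C = 14+12 = 26
ES_D = max(EF_A=14, EF_B=9) = 14; EF_D = 14+9 = 23
ES_E = 23; EF_E = 23+14 = 37
ES_F = 14; EF_F = 14+10 = 24
ES_G = 14; EF_G = 14+3 = 17
ES_H = max(EF_A=14, EF_D=23) = 23; EF_H = 23+7 = 30
ES_I = max(EF_B=9, EF_C=26, EF_E=37, EF_F=24, EF_G=17, EF_H=30) = 37; EF_I = 37+4 = 41
Expected project duration μ = 41 days. Critical path: A → D → E → I.

Variances on critical path: σ²_A=2.778, σ²_D=13.444, σ²_E=0.111, σ²_I=2.778.
Largest is σ²_D = 13.444.

D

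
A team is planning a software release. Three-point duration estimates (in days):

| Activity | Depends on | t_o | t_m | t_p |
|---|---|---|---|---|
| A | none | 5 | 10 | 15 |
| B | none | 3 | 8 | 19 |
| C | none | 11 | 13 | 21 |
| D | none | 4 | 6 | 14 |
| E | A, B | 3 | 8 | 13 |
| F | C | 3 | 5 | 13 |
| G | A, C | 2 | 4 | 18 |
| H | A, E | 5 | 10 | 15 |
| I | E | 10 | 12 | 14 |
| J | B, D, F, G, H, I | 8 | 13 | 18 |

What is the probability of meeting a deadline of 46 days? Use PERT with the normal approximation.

0.844

te_A = (5 + 4·10 + 15)/6 = 60/6 = 10; σ²_A = ((15−5)/6)² = 2.778
te_B = (3 + 4·8 + 19)/6 = 54/6 = 9; σ²_B = ((19−3)/6)² = 7.111
te_C = (11 + 4·13 + 21)/6 = 84/6 = 14; σ²_C = ((21−11)/6)² = 2.778
te_D = (4 + 4·6 + 14)/6 = 42/6 = 7; σ²_D = ((14−4)/6)² = 2.778
te_E = (3 + 4·8 + 13)/6 = 48/6 = 8; σ²_E = ((13−3)/6)² = 2.778
te_F = (3 + 4·5 + 13)/6 = 36/6 = 6; σ²_F = ((13−3)/6)² = 2.778
te_G = (2 + 4·4 + 18)/6 = 36/6 = 6; σ²_G = ((18−2)/6)² = 7.111
te_H = (5 + 4·10 + 15)/6 = 60/6 = 10; σ²_H = ((15−5)/6)² = 2.778
te_I = (10 + 4·12 + 14)/6 = 72/6 = 12; σ²_I = ((14−10)/6)² = 0.444
te_J = (8 + 4·13 + 18)/6 = 78/6 = 13; σ²_J = ((18−8)/6)² = 2.778

Forward pass:
ES_A = 0; EF_A = 10
ES_B = 0; EF_B = 9
ES_C = 0; EF_C = 14
ES_D = 0; EF_D = 7
ES_E = max(EF_A=10, EF_B=9) = 10; EF_E = 10+8 = 18
ES_F = 14; EF_F = 14+6 = 20
ES_G = max(EF_A=10, EF_C=14) = 14; EF_G = 14+6 = 20
ES_H = max(EF_A=10, EF_E=18) = 18; EF_H = 18+10 = 28
ES_I = 18; EF_I = 18+12 = 30
ES_J = max(EF_B=9, EF_D=7, EF_F=20, EF_G=20, EF_H=28, EF_I=30) = 30; EF_J = 30+13 = 43
Expected project duration μ = 43 days. Critical path: A → E → I → J.

Variance along critical path = 2.778 + 2.778 + 0.444 + 2.778 = 8.778; σ = √8.778 = 2.963 days.
Z = (46 − 43) / 2.963 = 1.013
P(T ≤ 46) = Φ(1.013) ≈ 0.844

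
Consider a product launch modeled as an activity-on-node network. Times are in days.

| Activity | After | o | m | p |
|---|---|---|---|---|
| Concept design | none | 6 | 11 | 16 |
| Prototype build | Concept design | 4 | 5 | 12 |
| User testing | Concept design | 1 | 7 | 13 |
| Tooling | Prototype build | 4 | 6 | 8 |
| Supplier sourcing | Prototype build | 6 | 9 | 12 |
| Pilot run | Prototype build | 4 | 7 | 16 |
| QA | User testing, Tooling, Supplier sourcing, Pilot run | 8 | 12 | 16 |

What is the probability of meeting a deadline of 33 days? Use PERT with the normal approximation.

te_Concept design = (6 + 4·11 + 16)/6 = 66/6 = 11; σ²_Concept design = ((16−6)/6)² = 2.778
te_Prototype build = (4 + 4·5 + 12)/6 = 36/6 = 6; σ²_Prototype build = ((12−4)/6)² = 1.778
te_User testing = (1 + 4·7 + 13)/6 = 42/6 = 7; σ²_User testing = ((13−1)/6)² = 4.000
te_Tooling = (4 + 4·6 + 8)/6 = 36/6 = 6; σ²_Tooling = ((8−4)/6)² = 0.444
te_Supplier sourcing = (6 + 4·9 + 12)/6 = 54/6 = 9; σ²_Supplier sourcing = ((12−6)/6)² = 1.000
te_Pilot run = (4 + 4·7 + 16)/6 = 48/6 = 8; σ²_Pilot run = ((16−4)/6)² = 4.000
te_QA = (8 + 4·12 + 16)/6 = 72/6 = 12; σ²_QA = ((16−8)/6)² = 1.778

Forward pass:
ES_Concept design = 0; EF_Concept design = 11
ES_Prototype build = 11; EF_Prototype build = 11+6 = 17
ES_User testing = 11; EF_User testing = 11+7 = 18
ES_Tooling = 17; EF_Tooling = 17+6 = 23
ES_Supplier sourcing = 17; EF_Supplier sourcing = 17+9 = 26
ES_Pilot run = 17; EF_Pilot run = 17+8 = 25
ES_QA = max(EF_User testing=18, EF_Tooling=23, EF_Supplier sourcing=26, EF_Pilot run=25) = 26; EF_QA = 26+12 = 38
Expected project duration μ = 38 days. Critical path: Concept design → Prototype build → Supplier sourcing → QA.

Variance along critical path = 2.778 + 1.778 + 1.000 + 1.778 = 7.333; σ = √7.333 = 2.708 days.
Z = (33 − 38) / 2.708 = -1.846
P(T ≤ 33) = Φ(-1.846) ≈ 0.032

0.032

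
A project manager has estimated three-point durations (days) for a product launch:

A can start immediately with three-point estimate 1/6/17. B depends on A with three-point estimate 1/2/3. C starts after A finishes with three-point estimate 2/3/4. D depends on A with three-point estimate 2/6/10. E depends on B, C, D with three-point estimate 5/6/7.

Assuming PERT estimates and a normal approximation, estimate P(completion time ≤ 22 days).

0.841

te_A = (1 + 4·6 + 17)/6 = 42/6 = 7; σ²_A = ((17−1)/6)² = 7.111
te_B = (1 + 4·2 + 3)/6 = 12/6 = 2; σ²_B = ((3−1)/6)² = 0.111
te_C = (2 + 4·3 + 4)/6 = 18/6 = 3; σ²_C = ((4−2)/6)² = 0.111
te_D = (2 + 4·6 + 10)/6 = 36/6 = 6; σ²_D = ((10−2)/6)² = 1.778
te_E = (5 + 4·6 + 7)/6 = 36/6 = 6; σ²_E = ((7−5)/6)² = 0.111

Forward pass:
ES_A = 0; EF_A = 7
ES_B = 7; EF_B = 7+2 = 9
ES_C = 7; EF_C = 7+3 = 10
ES_D = 7; EF_D = 7+6 = 13
ES_E = max(EF_B=9, EF_C=10, EF_D=13) = 13; EF_E = 13+6 = 19
Expected project duration μ = 19 days. Critical path: A → D → E.

Variance along critical path = 7.111 + 1.778 + 0.111 = 9.000; σ = √9.000 = 3.000 days.
Z = (22 − 19) / 3.000 = 1.000
P(T ≤ 22) = Φ(1.000) ≈ 0.841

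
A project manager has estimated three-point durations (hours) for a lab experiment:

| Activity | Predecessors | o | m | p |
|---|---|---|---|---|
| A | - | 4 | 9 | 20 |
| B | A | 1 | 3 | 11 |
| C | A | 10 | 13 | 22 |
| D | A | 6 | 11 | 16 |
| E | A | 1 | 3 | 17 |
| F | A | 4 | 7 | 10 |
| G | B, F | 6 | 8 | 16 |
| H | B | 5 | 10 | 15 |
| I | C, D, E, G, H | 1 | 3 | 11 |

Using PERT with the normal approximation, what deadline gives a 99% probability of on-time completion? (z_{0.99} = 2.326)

38.6 hours

te_A = (4 + 4·9 + 20)/6 = 60/6 = 10; σ²_A = ((20−4)/6)² = 7.111
te_B = (1 + 4·3 + 11)/6 = 24/6 = 4; σ²_B = ((11−1)/6)² = 2.778
te_C = (10 + 4·13 + 22)/6 = 84/6 = 14; σ²_C = ((22−10)/6)² = 4.000
te_D = (6 + 4·11 + 16)/6 = 66/6 = 11; σ²_D = ((16−6)/6)² = 2.778
te_E = (1 + 4·3 + 17)/6 = 30/6 = 5; σ²_E = ((17−1)/6)² = 7.111
te_F = (4 + 4·7 + 10)/6 = 42/6 = 7; σ²_F = ((10−4)/6)² = 1.000
te_G = (6 + 4·8 + 16)/6 = 54/6 = 9; σ²_G = ((16−6)/6)² = 2.778
te_H = (5 + 4·10 + 15)/6 = 60/6 = 10; σ²_H = ((15−5)/6)² = 2.778
te_I = (1 + 4·3 + 11)/6 = 24/6 = 4; σ²_I = ((11−1)/6)² = 2.778

Forward pass:
ES_A = 0; EF_A = 10
ES_B = 10; EF_B = 10+4 = 14
ES_C = 10; EF_C = 10+14 = 24
ES_D = 10; EF_D = 10+11 = 21
ES_E = 10; EF_E = 10+5 = 15
ES_F = 10; EF_F = 10+7 = 17
ES_G = max(EF_B=14, EF_F=17) = 17; EF_G = 17+9 = 26
ES_H = 14; EF_H = 14+10 = 24
ES_I = max(EF_C=24, EF_D=21, EF_E=15, EF_G=26, EF_H=24) = 26; EF_I = 26+4 = 30
Expected project duration μ = 30 hours. Critical path: A → F → G → I.

Variance along critical path = 7.111 + 1.000 + 2.778 + 2.778 = 13.667; σ = 3.697 hours.
D = μ + z·σ = 30 + 2.326·3.697 = 38.6 hours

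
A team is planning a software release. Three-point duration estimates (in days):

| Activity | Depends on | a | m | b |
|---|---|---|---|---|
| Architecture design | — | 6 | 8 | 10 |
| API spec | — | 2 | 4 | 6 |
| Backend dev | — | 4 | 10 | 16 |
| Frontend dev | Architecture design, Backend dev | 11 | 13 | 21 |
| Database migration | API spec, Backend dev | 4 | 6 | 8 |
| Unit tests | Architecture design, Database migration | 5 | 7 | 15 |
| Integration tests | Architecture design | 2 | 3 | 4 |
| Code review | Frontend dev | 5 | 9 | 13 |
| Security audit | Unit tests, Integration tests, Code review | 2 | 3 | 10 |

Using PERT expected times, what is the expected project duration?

37 days

te_Architecture design = (6 + 4·8 + 10)/6 = 48/6 = 8
te_API spec = (2 + 4·4 + 6)/6 = 24/6 = 4
te_Backend dev = (4 + 4·10 + 16)/6 = 60/6 = 10
te_Frontend dev = (11 + 4·13 + 21)/6 = 84/6 = 14
te_Database migration = (4 + 4·6 + 8)/6 = 36/6 = 6
te_Unit tests = (5 + 4·7 + 15)/6 = 48/6 = 8
te_Integration tests = (2 + 4·3 + 4)/6 = 18/6 = 3
te_Code review = (5 + 4·9 + 13)/6 = 54/6 = 9
te_Security audit = (2 + 4·3 + 10)/6 = 24/6 = 4

Forward pass:
ES_Architecture design = 0; EF_Architecture design = 8
ES_API spec = 0; EF_API spec = 4
ES_Backend dev = 0; EF_Backend dev = 10
ES_Frontend dev = max(EF_Architecture design=8, EF_Backend dev=10) = 10; EF_Frontend dev = 10+14 = 24
ES_Database migration = max(EF_API spec=4, EF_Backend dev=10) = 10; EF_Database migration = 10+6 = 16
ES_Unit tests = max(EF_Architecture design=8, EF_Database migration=16) = 16; EF_Unit tests = 16+8 = 24
ES_Integration tests = 8; EF_Integration tests = 8+3 = 11
ES_Code review = 24; EF_Code review = 24+9 = 33
ES_Security audit = max(EF_Unit tests=24, EF_Integration tests=11, EF_Code review=33) = 33; EF_Security audit = 33+4 = 37
Expected project duration μ = 37 days. Critical path: Backend dev → Frontend dev → Code review → Security audit.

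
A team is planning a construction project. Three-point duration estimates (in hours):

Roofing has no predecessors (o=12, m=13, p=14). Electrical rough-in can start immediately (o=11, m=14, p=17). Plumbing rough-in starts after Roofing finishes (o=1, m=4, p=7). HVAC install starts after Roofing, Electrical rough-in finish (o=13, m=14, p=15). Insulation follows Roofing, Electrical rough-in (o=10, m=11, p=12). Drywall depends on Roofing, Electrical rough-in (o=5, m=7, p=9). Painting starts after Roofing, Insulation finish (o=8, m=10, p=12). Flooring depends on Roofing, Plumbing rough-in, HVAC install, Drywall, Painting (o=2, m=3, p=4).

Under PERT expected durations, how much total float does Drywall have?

14 hours

te_Roofing = (12 + 4·13 + 14)/6 = 78/6 = 13
te_Electrical rough-in = (11 + 4·14 + 17)/6 = 84/6 = 14
te_Plumbing rough-in = (1 + 4·4 + 7)/6 = 24/6 = 4
te_HVAC install = (13 + 4·14 + 15)/6 = 84/6 = 14
te_Insulation = (10 + 4·11 + 12)/6 = 66/6 = 11
te_Drywall = (5 + 4·7 + 9)/6 = 42/6 = 7
te_Painting = (8 + 4·10 + 12)/6 = 60/6 = 10
te_Flooring = (2 + 4·3 + 4)/6 = 18/6 = 3

Forward pass:
ES_Roofing = 0; EF_Roofing = 13
ES_Electrical rough-in = 0; EF_Electrical rough-in = 14
ES_Plumbing rough-in = 13; EF_Plumbing rough-in = 13+4 = 17
ES_HVAC install = max(EF_Roofing=13, EF_Electrical rough-in=14) = 14; EF_HVAC install = 14+14 = 28
ES_Insulation = max(EF_Roofing=13, EF_Electrical rough-in=14) = 14; EF_Insulation = 14+11 = 25
ES_Drywall = max(EF_Roofing=13, EF_Electrical rough-in=14) = 14; EF_Drywall = 14+7 = 21
ES_Painting = max(EF_Roofing=13, EF_Insulation=25) = 25; EF_Painting = 25+10 = 35
ES_Flooring = max(EF_Roofing=13, EF_Plumbing rough-in=17, EF_HVAC install=28, EF_Drywall=21, EF_Painting=35) = 35; EF_Flooring = 35+3 = 38
Expected project duration μ = 38 hours. Critical path: Electrical rough-in → Insulation → Painting → Flooring.

Backward pass:
LF_Flooring = 38; LS_Flooring = 38−3 = 35
LF_Painting = LS_Flooring = 35; LS_Painting = 35−10 = 25
LF_Drywall = LS_Flooring = 35; LS_Drywall = 35−7 = 28
LF_Insulation = LS_Painting = 25; LS_Insulation = 25−11 = 14
LF_HVAC install = LS_Flooring = 35; LS_HVAC install = 35−14 = 21
LF_Plumbing rough-in = LS_Flooring = 35; LS_Plumbing rough-in = 35−4 = 31
LF_Electrical rough-in = min(LS_HVAC install=21, LS_Insulation=14, LS_Drywall=28) = 14; LS_Electrical rough-in = 14−14 = 0
LF_Roofing = min(LS_Plumbing rough-in=31, LS_HVAC install=21, LS_Insulation=14, LS_Drywall=28, LS_Painting=25, LS_Flooring=35) = 14; LS_Roofing = 14−13 = 1
Slack_Drywall = LS_Drywall − ES_Drywall = 28 − 14 = 14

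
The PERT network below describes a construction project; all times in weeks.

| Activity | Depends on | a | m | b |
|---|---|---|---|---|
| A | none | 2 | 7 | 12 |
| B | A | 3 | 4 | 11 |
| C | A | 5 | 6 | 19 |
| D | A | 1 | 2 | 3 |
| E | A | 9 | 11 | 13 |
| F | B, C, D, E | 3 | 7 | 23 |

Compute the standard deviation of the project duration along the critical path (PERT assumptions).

3.79 weeks

te_A = (2 + 4·7 + 12)/6 = 42/6 = 7; σ²_A = ((12−2)/6)² = 2.778
te_B = (3 + 4·4 + 11)/6 = 30/6 = 5; σ²_B = ((11−3)/6)² = 1.778
te_C = (5 + 4·6 + 19)/6 = 48/6 = 8; σ²_C = ((19−5)/6)² = 5.444
te_D = (1 + 4·2 + 3)/6 = 12/6 = 2; σ²_D = ((3−1)/6)² = 0.111
te_E = (9 + 4·11 + 13)/6 = 66/6 = 11; σ²_E = ((13−9)/6)² = 0.444
te_F = (3 + 4·7 + 23)/6 = 54/6 = 9; σ²_F = ((23−3)/6)² = 11.111

Forward pass:
ES_A = 0; EF_A = 7
ES_B = 7; EF_B = 7+5 = 12
ES_C = 7; EF_C = 7+8 = 15
ES_D = 7; EF_D = 7+2 = 9
ES_E = 7; EF_E = 7+11 = 18
ES_F = max(EF_B=12, EF_C=15, EF_D=9, EF_E=18) = 18; EF_F = 18+9 = 27
Expected project duration μ = 27 weeks. Critical path: A → E → F.

Variance along critical path = 2.778 + 0.444 + 11.111 = 14.333
σ = √14.333 = 3.786 weeks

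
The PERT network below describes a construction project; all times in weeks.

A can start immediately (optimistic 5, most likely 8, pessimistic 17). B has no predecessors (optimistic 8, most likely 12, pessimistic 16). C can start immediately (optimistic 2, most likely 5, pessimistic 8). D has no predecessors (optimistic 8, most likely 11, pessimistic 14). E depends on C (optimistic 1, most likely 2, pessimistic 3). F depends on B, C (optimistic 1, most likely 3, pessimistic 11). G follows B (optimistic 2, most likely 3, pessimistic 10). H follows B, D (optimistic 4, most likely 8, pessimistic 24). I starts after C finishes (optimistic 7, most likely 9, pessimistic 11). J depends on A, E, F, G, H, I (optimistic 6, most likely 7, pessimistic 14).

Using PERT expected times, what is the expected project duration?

30 weeks

te_A = (5 + 4·8 + 17)/6 = 54/6 = 9
te_B = (8 + 4·12 + 16)/6 = 72/6 = 12
te_C = (2 + 4·5 + 8)/6 = 30/6 = 5
te_D = (8 + 4·11 + 14)/6 = 66/6 = 11
te_E = (1 + 4·2 + 3)/6 = 12/6 = 2
te_F = (1 + 4·3 + 11)/6 = 24/6 = 4
te_G = (2 + 4·3 + 10)/6 = 24/6 = 4
te_H = (4 + 4·8 + 24)/6 = 60/6 = 10
te_I = (7 + 4·9 + 11)/6 = 54/6 = 9
te_J = (6 + 4·7 + 14)/6 = 48/6 = 8

Forward pass:
ES_A = 0; EF_A = 9
ES_B = 0; EF_B = 12
ES_C = 0; EF_C = 5
ES_D = 0; EF_D = 11
ES_E = 5; EF_E = 5+2 = 7
ES_F = max(EF_B=12, EF_C=5) = 12; EF_F = 12+4 = 16
ES_G = 12; EF_G = 12+4 = 16
ES_H = max(EF_B=12, EF_D=11) = 12; EF_H = 12+10 = 22
ES_I = 5; EF_I = 5+9 = 14
ES_J = max(EF_A=9, EF_E=7, EF_F=16, EF_G=16, EF_H=22, EF_I=14) = 22; EF_J = 22+8 = 30
Expected project duration μ = 30 weeks. Critical path: B → H → J.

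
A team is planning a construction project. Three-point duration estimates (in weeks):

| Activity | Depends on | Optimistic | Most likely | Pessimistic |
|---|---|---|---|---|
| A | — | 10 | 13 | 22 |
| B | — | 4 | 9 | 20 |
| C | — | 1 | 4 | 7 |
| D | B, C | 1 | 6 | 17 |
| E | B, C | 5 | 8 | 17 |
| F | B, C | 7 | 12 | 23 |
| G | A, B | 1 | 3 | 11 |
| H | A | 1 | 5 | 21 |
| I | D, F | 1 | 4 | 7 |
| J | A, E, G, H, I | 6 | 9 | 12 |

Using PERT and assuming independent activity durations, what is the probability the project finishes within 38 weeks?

te_A = (10 + 4·13 + 22)/6 = 84/6 = 14; σ²_A = ((22−10)/6)² = 4.000
te_B = (4 + 4·9 + 20)/6 = 60/6 = 10; σ²_B = ((20−4)/6)² = 7.111
te_C = (1 + 4·4 + 7)/6 = 24/6 = 4; σ²_C = ((7−1)/6)² = 1.000
te_D = (1 + 4·6 + 17)/6 = 42/6 = 7; σ²_D = ((17−1)/6)² = 7.111
te_E = (5 + 4·8 + 17)/6 = 54/6 = 9; σ²_E = ((17−5)/6)² = 4.000
te_F = (7 + 4·12 + 23)/6 = 78/6 = 13; σ²_F = ((23−7)/6)² = 7.111
te_G = (1 + 4·3 + 11)/6 = 24/6 = 4; σ²_G = ((11−1)/6)² = 2.778
te_H = (1 + 4·5 + 21)/6 = 42/6 = 7; σ²_H = ((21−1)/6)² = 11.111
te_I = (1 + 4·4 + 7)/6 = 24/6 = 4; σ²_I = ((7−1)/6)² = 1.000
te_J = (6 + 4·9 + 12)/6 = 54/6 = 9; σ²_J = ((12−6)/6)² = 1.000

Forward pass:
ES_A = 0; EF_A = 14
ES_B = 0; EF_B = 10
ES_C = 0; EF_C = 4
ES_D = max(EF_B=10, EF_C=4) = 10; EF_D = 10+7 = 17
ES_E = max(EF_B=10, EF_C=4) = 10; EF_E = 10+9 = 19
ES_F = max(EF_B=10, EF_C=4) = 10; EF_F = 10+13 = 23
ES_G = max(EF_A=14, EF_B=10) = 14; EF_G = 14+4 = 18
ES_H = 14; EF_H = 14+7 = 21
ES_I = max(EF_D=17, EF_F=23) = 23; EF_I = 23+4 = 27
ES_J = max(EF_A=14, EF_E=19, EF_G=18, EF_H=21, EF_I=27) = 27; EF_J = 27+9 = 36
Expected project duration μ = 36 weeks. Critical path: B → F → I → J.

Variance along critical path = 7.111 + 7.111 + 1.000 + 1.000 = 16.222; σ = √16.222 = 4.028 weeks.
Z = (38 − 36) / 4.028 = 0.497
P(T ≤ 38) = Φ(0.497) ≈ 0.690

0.690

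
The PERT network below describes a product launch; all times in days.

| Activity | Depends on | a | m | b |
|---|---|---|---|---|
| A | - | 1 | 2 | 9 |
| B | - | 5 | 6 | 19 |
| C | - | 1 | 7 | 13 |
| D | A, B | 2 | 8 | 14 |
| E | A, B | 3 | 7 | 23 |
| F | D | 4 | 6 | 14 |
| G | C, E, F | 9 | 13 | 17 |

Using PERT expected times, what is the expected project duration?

36 days

te_A = (1 + 4·2 + 9)/6 = 18/6 = 3
te_B = (5 + 4·6 + 19)/6 = 48/6 = 8
te_C = (1 + 4·7 + 13)/6 = 42/6 = 7
te_D = (2 + 4·8 + 14)/6 = 48/6 = 8
te_E = (3 + 4·7 + 23)/6 = 54/6 = 9
te_F = (4 + 4·6 + 14)/6 = 42/6 = 7
te_G = (9 + 4·13 + 17)/6 = 78/6 = 13

Forward pass:
ES_A = 0; EF_A = 3
ES_B = 0; EF_B = 8
ES_C = 0; EF_C = 7
ES_D = max(EF_A=3, EF_B=8) = 8; EF_D = 8+8 = 16
ES_E = max(EF_A=3, EF_B=8) = 8; EF_E = 8+9 = 17
ES_F = 16; EF_F = 16+7 = 23
ES_G = max(EF_C=7, EF_E=17, EF_F=23) = 23; EF_G = 23+13 = 36
Expected project duration μ = 36 days. Critical path: B → D → F → G.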